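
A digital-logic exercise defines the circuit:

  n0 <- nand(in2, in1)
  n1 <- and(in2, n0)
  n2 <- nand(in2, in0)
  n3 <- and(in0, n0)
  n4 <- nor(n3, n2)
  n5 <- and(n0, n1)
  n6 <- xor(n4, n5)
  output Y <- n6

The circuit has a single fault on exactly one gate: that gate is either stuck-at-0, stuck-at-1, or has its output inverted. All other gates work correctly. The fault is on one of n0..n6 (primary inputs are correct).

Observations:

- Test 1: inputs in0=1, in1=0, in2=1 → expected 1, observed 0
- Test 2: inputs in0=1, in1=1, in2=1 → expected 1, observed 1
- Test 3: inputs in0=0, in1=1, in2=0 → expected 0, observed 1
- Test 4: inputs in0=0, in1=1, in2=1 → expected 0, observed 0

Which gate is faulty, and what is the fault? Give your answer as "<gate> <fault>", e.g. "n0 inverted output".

Fault-free values for test 1 (in0=1, in1=0, in2=1): n0=1, n1=1, n2=0, n3=1, n4=0, n5=1, n6=1, giving Y=1. Observed 0.
Test 1: faults giving observed 0 are {n1 stuck-at-0, n1 inverted output, n3 stuck-at-0, n3 inverted output, n4 stuck-at-1, n4 inverted output, n5 stuck-at-0, n5 inverted output, n6 stuck-at-0, n6 inverted output}.
Test 2 (in0=1, in1=1, in2=1): fault-free n0=0, n1=0, n2=0, n3=0, n4=1, n5=0, n6=1 → 1; observed 1. Eliminates n3 inverted output, n4 inverted output, n5 inverted output, n6 stuck-at-0, n6 inverted output.
Test 3 (in0=0, in1=1, in2=0): fault-free n0=1, n1=0, n2=1, n3=0, n4=0, n5=0, n6=0 → 0; observed 1. Eliminates n1 stuck-at-0, n3 stuck-at-0, n5 stuck-at-0.
Test 4 (in0=0, in1=1, in2=1): fault-free n0=0, n1=0, n2=1, n3=0, n4=0, n5=0, n6=0 → 0; observed 0. Eliminates n4 stuck-at-1.
Only n1 inverted output is consistent with every test.

n1 inverted output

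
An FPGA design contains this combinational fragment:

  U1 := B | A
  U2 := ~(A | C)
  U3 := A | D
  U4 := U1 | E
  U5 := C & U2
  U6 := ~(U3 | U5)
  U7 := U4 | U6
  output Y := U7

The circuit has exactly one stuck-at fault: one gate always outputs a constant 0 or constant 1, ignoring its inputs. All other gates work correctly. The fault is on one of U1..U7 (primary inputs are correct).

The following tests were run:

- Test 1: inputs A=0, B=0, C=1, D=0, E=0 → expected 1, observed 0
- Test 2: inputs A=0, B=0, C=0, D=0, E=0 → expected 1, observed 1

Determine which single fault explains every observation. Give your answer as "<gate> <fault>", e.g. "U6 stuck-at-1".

Fault-free values for test 1 (A=0, B=0, C=1, D=0, E=0): U1=0, U2=0, U3=0, U4=0, U5=0, U6=1, U7=1, giving Y=1. Observed 0.
Test 1: faults giving observed 0 are {U2 stuck-at-1, U3 stuck-at-1, U5 stuck-at-1, U6 stuck-at-0, U7 stuck-at-0}.
Test 2 (A=0, B=0, C=0, D=0, E=0): fault-free U1=0, U2=1, U3=0, U4=0, U5=0, U6=1, U7=1 → 1; observed 1. Eliminates U3 stuck-at-1, U5 stuck-at-1, U6 stuck-at-0, U7 stuck-at-0.
Only U2 stuck-at-1 is consistent with every test.

U2 stuck-at-1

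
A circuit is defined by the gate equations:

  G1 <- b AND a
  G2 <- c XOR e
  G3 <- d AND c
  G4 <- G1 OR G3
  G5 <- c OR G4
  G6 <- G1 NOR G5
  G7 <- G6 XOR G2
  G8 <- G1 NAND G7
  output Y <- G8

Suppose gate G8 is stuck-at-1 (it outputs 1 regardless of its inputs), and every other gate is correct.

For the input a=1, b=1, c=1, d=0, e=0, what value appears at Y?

1

Propagate with G8 forced: G1=1, G2=1, G3=0, G4=1, G5=1, G6=0, G7=1, G8=1 [stuck-at-1].
So Y = 1. (Without the fault it would be 0.)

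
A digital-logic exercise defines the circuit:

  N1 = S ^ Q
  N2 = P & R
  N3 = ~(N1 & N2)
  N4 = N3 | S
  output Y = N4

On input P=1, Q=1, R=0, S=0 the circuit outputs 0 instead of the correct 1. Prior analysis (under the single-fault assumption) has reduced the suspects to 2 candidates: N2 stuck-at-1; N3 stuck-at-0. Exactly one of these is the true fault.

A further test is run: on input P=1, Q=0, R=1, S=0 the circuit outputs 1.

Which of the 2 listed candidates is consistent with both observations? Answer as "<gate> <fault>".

Evaluate each candidate on input P=1, Q=0, R=1, S=0:
  N2 stuck-at-1: N1=0, N2=1 [stuck-at-1], N3=1, N4=1 → 1 — matches
  N3 stuck-at-0: N1=0, N2=1, N3=0 [stuck-at-0], N4=0 → 0 — eliminated
Only N2 stuck-at-1 reproduces the observed 1.

N2 stuck-at-1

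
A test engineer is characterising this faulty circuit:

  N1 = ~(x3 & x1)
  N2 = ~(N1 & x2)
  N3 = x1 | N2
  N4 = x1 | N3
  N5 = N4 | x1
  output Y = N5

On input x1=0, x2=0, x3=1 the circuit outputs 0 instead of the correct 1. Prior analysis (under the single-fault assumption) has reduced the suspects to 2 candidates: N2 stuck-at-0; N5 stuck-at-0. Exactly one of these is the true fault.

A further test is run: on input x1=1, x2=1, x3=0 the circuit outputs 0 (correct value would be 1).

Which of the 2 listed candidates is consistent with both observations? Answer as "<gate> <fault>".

N5 stuck-at-0

Evaluate each candidate on input x1=1, x2=1, x3=0:
  N2 stuck-at-0: N1=1, N2=0 [stuck-at-0], N3=1, N4=1, N5=1 → 1 — eliminated
  N5 stuck-at-0: N1=1, N2=0, N3=1, N4=1, N5=0 [stuck-at-0] → 0 — matches
Only N5 stuck-at-0 reproduces the observed 0.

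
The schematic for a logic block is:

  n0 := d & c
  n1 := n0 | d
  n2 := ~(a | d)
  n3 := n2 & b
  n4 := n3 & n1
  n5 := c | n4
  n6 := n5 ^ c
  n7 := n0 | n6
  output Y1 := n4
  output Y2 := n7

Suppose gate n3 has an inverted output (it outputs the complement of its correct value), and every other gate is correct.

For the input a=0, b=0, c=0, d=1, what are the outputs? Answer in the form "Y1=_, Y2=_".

Y1=1, Y2=1

Propagate with n3 forced: n0=0, n1=1, n2=0, n3=1 [inverted output], n4=1, n5=1, n6=1, n7=1.
So the outputs are Y1=1, Y2=1. (Without the fault they would be Y1=0, Y2=0.)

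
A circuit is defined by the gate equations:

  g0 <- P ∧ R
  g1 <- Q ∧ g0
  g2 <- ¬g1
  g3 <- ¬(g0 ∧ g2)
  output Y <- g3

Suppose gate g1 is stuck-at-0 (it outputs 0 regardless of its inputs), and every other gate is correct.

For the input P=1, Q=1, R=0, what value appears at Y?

1

Propagate with g1 forced: g0=0, g1=0 [stuck-at-0], g2=1, g3=1.
So Y = 1. (Same as the fault-free value — the fault is masked on this input.)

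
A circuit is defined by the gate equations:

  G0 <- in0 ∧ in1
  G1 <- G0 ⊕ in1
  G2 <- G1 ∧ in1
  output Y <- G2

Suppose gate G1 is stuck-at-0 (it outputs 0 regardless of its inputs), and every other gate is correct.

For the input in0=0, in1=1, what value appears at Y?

0

Propagate with G1 forced: G0=0, G1=0 [stuck-at-0], G2=0.
So Y = 0. (Without the fault it would be 1.)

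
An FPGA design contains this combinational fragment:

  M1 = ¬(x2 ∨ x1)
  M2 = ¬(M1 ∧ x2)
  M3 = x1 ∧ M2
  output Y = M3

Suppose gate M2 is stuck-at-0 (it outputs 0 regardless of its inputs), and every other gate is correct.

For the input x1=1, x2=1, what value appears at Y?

0

Propagate with M2 forced: M1=0, M2=0 [stuck-at-0], M3=0.
So Y = 0. (Without the fault it would be 1.)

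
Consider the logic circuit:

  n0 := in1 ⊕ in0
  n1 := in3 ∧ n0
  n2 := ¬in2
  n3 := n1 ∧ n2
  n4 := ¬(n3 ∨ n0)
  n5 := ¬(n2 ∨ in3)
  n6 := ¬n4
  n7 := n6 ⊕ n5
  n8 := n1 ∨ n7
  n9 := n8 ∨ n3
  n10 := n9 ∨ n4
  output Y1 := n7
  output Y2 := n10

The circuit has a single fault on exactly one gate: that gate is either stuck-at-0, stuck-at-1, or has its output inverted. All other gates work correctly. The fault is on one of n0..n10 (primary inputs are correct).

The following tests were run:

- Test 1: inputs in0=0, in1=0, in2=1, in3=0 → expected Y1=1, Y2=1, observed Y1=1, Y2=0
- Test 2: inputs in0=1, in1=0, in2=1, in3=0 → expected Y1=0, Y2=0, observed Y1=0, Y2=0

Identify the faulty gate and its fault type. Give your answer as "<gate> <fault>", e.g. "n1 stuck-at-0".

n10 stuck-at-0

Fault-free values for test 1 (in0=0, in1=0, in2=1, in3=0): n0=0, n1=0, n2=0, n3=0, n4=1, n5=1, n6=0, n7=1, n8=1, n9=1, n10=1, giving Y1=1, Y2=1. Observed Y1=1, Y2=0.
Test 1: faults giving observed Y1=1, Y2=0 are {n10 stuck-at-0, n10 inverted output}.
Test 2 (in0=1, in1=0, in2=1, in3=0): fault-free n0=1, n1=0, n2=0, n3=0, n4=0, n5=1, n6=1, n7=0, n8=0, n9=0, n10=0 → Y1=0, Y2=0; observed Y1=0, Y2=0. Eliminates n10 inverted output.
Only n10 stuck-at-0 is consistent with every test.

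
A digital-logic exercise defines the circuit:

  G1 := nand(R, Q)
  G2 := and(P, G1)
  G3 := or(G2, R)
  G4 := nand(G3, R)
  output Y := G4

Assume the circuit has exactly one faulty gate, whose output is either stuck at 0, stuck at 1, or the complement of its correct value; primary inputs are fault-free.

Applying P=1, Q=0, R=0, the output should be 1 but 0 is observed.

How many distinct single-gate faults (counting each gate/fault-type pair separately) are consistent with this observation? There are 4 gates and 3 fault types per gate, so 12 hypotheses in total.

Fault-free: G1=1, G2=1, G3=1, G4=1 → 1. Observed 0.
  G1 stuck-at-0: output 1 ✗
  G1 stuck-at-1: output 1 ✗
  G1 inverted output: output 1 ✗
  G2 stuck-at-0: output 1 ✗
  G2 stuck-at-1: output 1 ✗
  G2 inverted output: output 1 ✗
  G3 stuck-at-0: output 1 ✗
  G3 stuck-at-1: output 1 ✗
  G3 inverted output: output 1 ✗
  G4 stuck-at-0: output 0 ✓
  G4 stuck-at-1: output 1 ✗
  G4 inverted output: output 0 ✓
Consistent faults: {G4 stuck-at-0, G4 inverted output} — 2 in all.

2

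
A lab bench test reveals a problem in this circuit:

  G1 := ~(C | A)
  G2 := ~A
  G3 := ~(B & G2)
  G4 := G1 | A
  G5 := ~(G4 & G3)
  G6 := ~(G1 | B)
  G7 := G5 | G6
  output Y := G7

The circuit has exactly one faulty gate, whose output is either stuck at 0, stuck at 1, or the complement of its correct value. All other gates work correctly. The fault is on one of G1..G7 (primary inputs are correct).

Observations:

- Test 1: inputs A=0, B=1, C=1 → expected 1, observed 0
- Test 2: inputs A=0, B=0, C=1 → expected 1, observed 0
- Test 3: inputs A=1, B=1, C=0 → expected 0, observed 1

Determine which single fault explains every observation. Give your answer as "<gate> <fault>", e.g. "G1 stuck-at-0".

G7 inverted output

Fault-free values for test 1 (A=0, B=1, C=1): G1=0, G2=1, G3=0, G4=0, G5=1, G6=0, G7=1, giving Y=1. Observed 0.
Test 1: faults giving observed 0 are {G5 stuck-at-0, G5 inverted output, G7 stuck-at-0, G7 inverted output}.
Test 2 (A=0, B=0, C=1): fault-free G1=0, G2=1, G3=1, G4=0, G5=1, G6=1, G7=1 → 1; observed 0. Eliminates G5 stuck-at-0, G5 inverted output.
Test 3 (A=1, B=1, C=0): fault-free G1=0, G2=0, G3=1, G4=1, G5=0, G6=0, G7=0 → 0; observed 1. Eliminates G7 stuck-at-0.
Only G7 inverted output is consistent with every test.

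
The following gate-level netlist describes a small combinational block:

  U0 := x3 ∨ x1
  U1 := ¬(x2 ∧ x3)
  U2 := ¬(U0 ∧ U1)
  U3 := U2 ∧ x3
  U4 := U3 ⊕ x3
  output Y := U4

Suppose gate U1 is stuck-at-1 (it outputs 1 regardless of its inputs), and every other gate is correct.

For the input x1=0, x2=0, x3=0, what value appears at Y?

Propagate with U1 forced: U0=0, U1=1 [stuck-at-1], U2=1, U3=0, U4=0.
So Y = 0. (Same as the fault-free value — the fault is masked on this input.)

0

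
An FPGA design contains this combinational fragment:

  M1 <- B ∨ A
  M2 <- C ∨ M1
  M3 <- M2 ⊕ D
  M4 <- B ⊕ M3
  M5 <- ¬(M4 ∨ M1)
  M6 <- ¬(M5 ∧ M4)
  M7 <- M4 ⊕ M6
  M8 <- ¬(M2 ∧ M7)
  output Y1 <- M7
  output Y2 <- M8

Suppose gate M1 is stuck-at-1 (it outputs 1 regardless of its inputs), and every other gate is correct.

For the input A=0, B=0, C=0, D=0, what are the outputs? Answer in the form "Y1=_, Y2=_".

Y1=0, Y2=1

Propagate with M1 forced: M1=1 [stuck-at-1], M2=1, M3=1, M4=1, M5=0, M6=1, M7=0, M8=1.
So the outputs are Y1=0, Y2=1. (Without the fault they would be Y1=1, Y2=1.)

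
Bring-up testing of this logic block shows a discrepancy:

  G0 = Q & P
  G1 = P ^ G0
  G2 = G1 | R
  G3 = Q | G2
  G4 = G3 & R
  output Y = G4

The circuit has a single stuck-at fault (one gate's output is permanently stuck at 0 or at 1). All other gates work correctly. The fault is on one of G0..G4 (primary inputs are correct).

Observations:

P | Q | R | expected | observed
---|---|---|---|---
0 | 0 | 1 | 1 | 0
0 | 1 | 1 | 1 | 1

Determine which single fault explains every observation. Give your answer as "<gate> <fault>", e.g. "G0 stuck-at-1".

Fault-free values for test 1 (P=0, Q=0, R=1): G0=0, G1=0, G2=1, G3=1, G4=1, giving Y=1. Observed 0.
Test 1: faults giving observed 0 are {G2 stuck-at-0, G3 stuck-at-0, G4 stuck-at-0}.
Test 2 (P=0, Q=1, R=1): fault-free G0=0, G1=0, G2=1, G3=1, G4=1 → 1; observed 1. Eliminates G3 stuck-at-0, G4 stuck-at-0.
Only G2 stuck-at-0 is consistent with every test.

G2 stuck-at-0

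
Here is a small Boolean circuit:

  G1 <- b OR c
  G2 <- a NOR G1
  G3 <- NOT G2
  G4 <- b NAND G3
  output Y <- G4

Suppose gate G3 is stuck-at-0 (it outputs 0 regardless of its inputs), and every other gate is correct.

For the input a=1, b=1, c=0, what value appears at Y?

Propagate with G3 forced: G1=1, G2=0, G3=0 [stuck-at-0], G4=1.
So Y = 1. (Without the fault it would be 0.)

1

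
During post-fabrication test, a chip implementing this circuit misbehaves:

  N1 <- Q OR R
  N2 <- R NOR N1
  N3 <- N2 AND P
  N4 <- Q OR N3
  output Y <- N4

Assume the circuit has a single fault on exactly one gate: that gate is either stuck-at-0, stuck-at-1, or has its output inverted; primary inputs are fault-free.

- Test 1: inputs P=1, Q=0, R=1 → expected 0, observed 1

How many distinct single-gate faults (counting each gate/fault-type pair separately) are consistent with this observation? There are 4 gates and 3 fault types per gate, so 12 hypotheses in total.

Fault-free: N1=1, N2=0, N3=0, N4=0 → 0. Observed 1.
  N1 stuck-at-0: output 0 ✗
  N1 stuck-at-1: output 0 ✗
  N1 inverted output: output 0 ✗
  N2 stuck-at-0: output 0 ✗
  N2 stuck-at-1: output 1 ✓
  N2 inverted output: output 1 ✓
  N3 stuck-at-0: output 0 ✗
  N3 stuck-at-1: output 1 ✓
  N3 inverted output: output 1 ✓
  N4 stuck-at-0: output 0 ✗
  N4 stuck-at-1: output 1 ✓
  N4 inverted output: output 1 ✓
Consistent faults: {N2 stuck-at-1, N2 inverted output, N3 stuck-at-1, N3 inverted output, N4 stuck-at-1, N4 inverted output} — 6 in all.

6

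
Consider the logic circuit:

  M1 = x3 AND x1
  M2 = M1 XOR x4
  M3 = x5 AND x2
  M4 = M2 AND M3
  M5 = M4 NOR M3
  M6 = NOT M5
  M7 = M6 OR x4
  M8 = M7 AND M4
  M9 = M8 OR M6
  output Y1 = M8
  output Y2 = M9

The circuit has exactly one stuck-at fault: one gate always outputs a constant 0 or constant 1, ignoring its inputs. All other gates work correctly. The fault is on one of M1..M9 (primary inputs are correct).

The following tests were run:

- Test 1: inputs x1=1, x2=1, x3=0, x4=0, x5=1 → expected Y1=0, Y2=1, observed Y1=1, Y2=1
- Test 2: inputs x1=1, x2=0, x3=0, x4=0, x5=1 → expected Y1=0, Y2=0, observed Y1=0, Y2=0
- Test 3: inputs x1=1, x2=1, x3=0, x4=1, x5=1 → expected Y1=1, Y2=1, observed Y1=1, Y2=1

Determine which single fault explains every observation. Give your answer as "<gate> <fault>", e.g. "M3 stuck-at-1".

Fault-free values for test 1 (x1=1, x2=1, x3=0, x4=0, x5=1): M1=0, M2=0, M3=1, M4=0, M5=0, M6=1, M7=1, M8=0, M9=1, giving Y1=0, Y2=1. Observed Y1=1, Y2=1.
Test 1: faults giving observed Y1=1, Y2=1 are {M1 stuck-at-1, M2 stuck-at-1, M4 stuck-at-1, M8 stuck-at-1}.
Test 2 (x1=1, x2=0, x3=0, x4=0, x5=1): fault-free M1=0, M2=0, M3=0, M4=0, M5=1, M6=0, M7=0, M8=0, M9=0 → Y1=0, Y2=0; observed Y1=0, Y2=0. Eliminates M4 stuck-at-1, M8 stuck-at-1.
Test 3 (x1=1, x2=1, x3=0, x4=1, x5=1): fault-free M1=0, M2=1, M3=1, M4=1, M5=0, M6=1, M7=1, M8=1, M9=1 → Y1=1, Y2=1; observed Y1=1, Y2=1. Eliminates M1 stuck-at-1.
Only M2 stuck-at-1 is consistent with every test.

M2 stuck-at-1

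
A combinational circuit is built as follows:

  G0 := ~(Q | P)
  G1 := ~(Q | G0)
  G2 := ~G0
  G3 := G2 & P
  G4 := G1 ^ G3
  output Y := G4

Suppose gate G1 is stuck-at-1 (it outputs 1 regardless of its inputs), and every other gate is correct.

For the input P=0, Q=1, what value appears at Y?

1

Propagate with G1 forced: G0=0, G1=1 [stuck-at-1], G2=1, G3=0, G4=1.
So Y = 1. (Without the fault it would be 0.)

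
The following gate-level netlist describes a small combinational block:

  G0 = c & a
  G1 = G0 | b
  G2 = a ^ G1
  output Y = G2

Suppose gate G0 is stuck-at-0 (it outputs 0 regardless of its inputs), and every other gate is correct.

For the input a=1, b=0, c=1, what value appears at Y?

Propagate with G0 forced: G0=0 [stuck-at-0], G1=0, G2=1.
So Y = 1. (Without the fault it would be 0.)

1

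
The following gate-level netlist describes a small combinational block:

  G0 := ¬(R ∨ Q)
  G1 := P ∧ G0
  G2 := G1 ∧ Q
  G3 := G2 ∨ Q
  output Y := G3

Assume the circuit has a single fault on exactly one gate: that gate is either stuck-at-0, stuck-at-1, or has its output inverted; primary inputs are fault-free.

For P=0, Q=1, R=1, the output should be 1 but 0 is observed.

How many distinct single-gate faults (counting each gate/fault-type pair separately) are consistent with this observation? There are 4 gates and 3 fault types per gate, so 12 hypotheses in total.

Fault-free: G0=0, G1=0, G2=0, G3=1 → 1. Observed 0.
  G0 stuck-at-0: output 1 ✗
  G0 stuck-at-1: output 1 ✗
  G0 inverted output: output 1 ✗
  G1 stuck-at-0: output 1 ✗
  G1 stuck-at-1: output 1 ✗
  G1 inverted output: output 1 ✗
  G2 stuck-at-0: output 1 ✗
  G2 stuck-at-1: output 1 ✗
  G2 inverted output: output 1 ✗
  G3 stuck-at-0: output 0 ✓
  G3 stuck-at-1: output 1 ✗
  G3 inverted output: output 0 ✓
Consistent faults: {G3 stuck-at-0, G3 inverted output} — 2 in all.

2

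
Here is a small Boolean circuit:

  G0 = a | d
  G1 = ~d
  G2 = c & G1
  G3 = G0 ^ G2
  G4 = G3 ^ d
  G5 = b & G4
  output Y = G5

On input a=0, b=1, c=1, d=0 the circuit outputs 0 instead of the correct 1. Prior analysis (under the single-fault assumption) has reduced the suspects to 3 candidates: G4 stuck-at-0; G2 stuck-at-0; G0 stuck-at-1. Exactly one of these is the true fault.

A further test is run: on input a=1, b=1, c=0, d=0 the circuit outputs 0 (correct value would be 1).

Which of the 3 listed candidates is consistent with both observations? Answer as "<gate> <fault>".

G4 stuck-at-0

Evaluate each candidate on input a=1, b=1, c=0, d=0:
  G4 stuck-at-0: G0=1, G1=1, G2=0, G3=1, G4=0 [stuck-at-0], G5=0 → 0 — matches
  G2 stuck-at-0: G0=1, G1=1, G2=0 [stuck-at-0], G3=1, G4=1, G5=1 → 1 — eliminated
  G0 stuck-at-1: G0=1 [stuck-at-1], G1=1, G2=0, G3=1, G4=1, G5=1 → 1 — eliminated
Only G4 stuck-at-0 reproduces the observed 0.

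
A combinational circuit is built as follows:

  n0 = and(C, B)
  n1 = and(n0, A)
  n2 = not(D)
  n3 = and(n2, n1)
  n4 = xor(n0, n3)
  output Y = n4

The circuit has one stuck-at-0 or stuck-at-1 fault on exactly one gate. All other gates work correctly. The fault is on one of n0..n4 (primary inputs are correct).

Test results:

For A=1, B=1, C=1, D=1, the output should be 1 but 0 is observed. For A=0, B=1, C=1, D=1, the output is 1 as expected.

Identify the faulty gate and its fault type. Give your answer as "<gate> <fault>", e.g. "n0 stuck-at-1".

n2 stuck-at-1

Fault-free values for test 1 (A=1, B=1, C=1, D=1): n0=1, n1=1, n2=0, n3=0, n4=1, giving Y=1. Observed 0.
Test 1: faults giving observed 0 are {n0 stuck-at-0, n2 stuck-at-1, n3 stuck-at-1, n4 stuck-at-0}.
Test 2 (A=0, B=1, C=1, D=1): fault-free n0=1, n1=0, n2=0, n3=0, n4=1 → 1; observed 1. Eliminates n0 stuck-at-0, n3 stuck-at-1, n4 stuck-at-0.
Only n2 stuck-at-1 is consistent with every test.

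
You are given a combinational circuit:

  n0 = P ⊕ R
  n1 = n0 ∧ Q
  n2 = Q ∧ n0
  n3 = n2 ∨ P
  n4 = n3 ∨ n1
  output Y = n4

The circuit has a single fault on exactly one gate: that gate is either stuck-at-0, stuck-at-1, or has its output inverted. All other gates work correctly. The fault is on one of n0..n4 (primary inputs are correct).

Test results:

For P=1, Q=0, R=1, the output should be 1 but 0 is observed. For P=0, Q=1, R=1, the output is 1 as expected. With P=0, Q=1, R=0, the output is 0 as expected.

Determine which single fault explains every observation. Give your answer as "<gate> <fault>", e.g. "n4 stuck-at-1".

Fault-free values for test 1 (P=1, Q=0, R=1): n0=0, n1=0, n2=0, n3=1, n4=1, giving Y=1. Observed 0.
Test 1: faults giving observed 0 are {n3 stuck-at-0, n3 inverted output, n4 stuck-at-0, n4 inverted output}.
Test 2 (P=0, Q=1, R=1): fault-free n0=1, n1=1, n2=1, n3=1, n4=1 → 1; observed 1. Eliminates n4 stuck-at-0, n4 inverted output.
Test 3 (P=0, Q=1, R=0): fault-free n0=0, n1=0, n2=0, n3=0, n4=0 → 0; observed 0. Eliminates n3 inverted output.
Only n3 stuck-at-0 is consistent with every test.

n3 stuck-at-0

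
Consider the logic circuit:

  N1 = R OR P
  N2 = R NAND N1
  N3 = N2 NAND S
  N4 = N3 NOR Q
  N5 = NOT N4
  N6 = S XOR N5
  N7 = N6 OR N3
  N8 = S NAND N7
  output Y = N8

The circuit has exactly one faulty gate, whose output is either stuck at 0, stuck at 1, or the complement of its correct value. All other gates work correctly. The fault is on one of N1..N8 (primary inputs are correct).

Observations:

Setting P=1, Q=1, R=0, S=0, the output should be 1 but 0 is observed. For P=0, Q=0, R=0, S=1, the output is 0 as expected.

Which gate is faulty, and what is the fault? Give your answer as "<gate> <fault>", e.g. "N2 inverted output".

N8 stuck-at-0

Fault-free values for test 1 (P=1, Q=1, R=0, S=0): N1=1, N2=1, N3=1, N4=0, N5=1, N6=1, N7=1, N8=1, giving Y=1. Observed 0.
Test 1: faults giving observed 0 are {N8 stuck-at-0, N8 inverted output}.
Test 2 (P=0, Q=0, R=0, S=1): fault-free N1=0, N2=1, N3=0, N4=1, N5=0, N6=1, N7=1, N8=0 → 0; observed 0. Eliminates N8 inverted output.
Only N8 stuck-at-0 is consistent with every test.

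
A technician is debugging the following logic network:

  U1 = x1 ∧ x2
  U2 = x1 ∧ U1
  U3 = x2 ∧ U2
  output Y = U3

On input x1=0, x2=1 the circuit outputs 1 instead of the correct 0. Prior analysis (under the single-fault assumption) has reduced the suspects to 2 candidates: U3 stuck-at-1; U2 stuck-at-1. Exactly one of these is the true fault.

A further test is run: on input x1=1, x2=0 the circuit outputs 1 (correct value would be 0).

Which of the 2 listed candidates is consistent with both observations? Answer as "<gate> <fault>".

Evaluate each candidate on input x1=1, x2=0:
  U3 stuck-at-1: U1=0, U2=0, U3=1 [stuck-at-1] → 1 — matches
  U2 stuck-at-1: U1=0, U2=1 [stuck-at-1], U3=0 → 0 — eliminated
Only U3 stuck-at-1 reproduces the observed 1.

U3 stuck-at-1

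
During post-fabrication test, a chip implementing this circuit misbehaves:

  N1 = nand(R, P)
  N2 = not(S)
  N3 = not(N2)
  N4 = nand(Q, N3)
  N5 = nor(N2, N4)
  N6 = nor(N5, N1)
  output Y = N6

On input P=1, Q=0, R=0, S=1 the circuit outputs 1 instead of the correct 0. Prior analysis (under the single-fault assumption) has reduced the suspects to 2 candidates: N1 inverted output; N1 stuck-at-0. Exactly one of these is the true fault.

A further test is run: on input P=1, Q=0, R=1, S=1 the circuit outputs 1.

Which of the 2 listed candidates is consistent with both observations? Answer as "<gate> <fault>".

N1 stuck-at-0

Evaluate each candidate on input P=1, Q=0, R=1, S=1:
  N1 inverted output: N1=1 [inverted output], N2=0, N3=1, N4=1, N5=0, N6=0 → 0 — eliminated
  N1 stuck-at-0: N1=0 [stuck-at-0], N2=0, N3=1, N4=1, N5=0, N6=1 → 1 — matches
Only N1 stuck-at-0 reproduces the observed 1.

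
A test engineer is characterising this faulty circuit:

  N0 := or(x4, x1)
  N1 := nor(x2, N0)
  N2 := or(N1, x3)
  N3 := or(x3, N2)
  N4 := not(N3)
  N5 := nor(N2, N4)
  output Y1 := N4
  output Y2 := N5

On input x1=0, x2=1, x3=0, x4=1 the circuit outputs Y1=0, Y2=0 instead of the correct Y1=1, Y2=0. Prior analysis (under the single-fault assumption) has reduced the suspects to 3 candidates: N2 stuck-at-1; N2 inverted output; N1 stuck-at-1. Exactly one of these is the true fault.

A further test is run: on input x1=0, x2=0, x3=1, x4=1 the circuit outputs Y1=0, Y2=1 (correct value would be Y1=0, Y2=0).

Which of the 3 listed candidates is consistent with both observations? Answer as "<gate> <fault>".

N2 inverted output

Evaluate each candidate on input x1=0, x2=0, x3=1, x4=1:
  N2 stuck-at-1: N0=1, N1=0, N2=1 [stuck-at-1], N3=1, N4=0, N5=0 → Y1=0, Y2=0 — eliminated
  N2 inverted output: N0=1, N1=0, N2=0 [inverted output], N3=1, N4=0, N5=1 → Y1=0, Y2=1 — matches
  N1 stuck-at-1: N0=1, N1=1 [stuck-at-1], N2=1, N3=1, N4=0, N5=0 → Y1=0, Y2=0 — eliminated
Only N2 inverted output reproduces the observed Y1=0, Y2=1.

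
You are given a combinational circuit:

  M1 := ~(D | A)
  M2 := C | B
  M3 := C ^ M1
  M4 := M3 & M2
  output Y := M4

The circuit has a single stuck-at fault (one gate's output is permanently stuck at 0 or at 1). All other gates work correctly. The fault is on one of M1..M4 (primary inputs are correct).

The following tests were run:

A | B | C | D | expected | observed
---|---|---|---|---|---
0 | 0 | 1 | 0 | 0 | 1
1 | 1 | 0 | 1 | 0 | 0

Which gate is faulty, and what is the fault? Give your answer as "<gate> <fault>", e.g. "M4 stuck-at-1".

Fault-free values for test 1 (A=0, B=0, C=1, D=0): M1=1, M2=1, M3=0, M4=0, giving Y=0. Observed 1.
Test 1: faults giving observed 1 are {M1 stuck-at-0, M3 stuck-at-1, M4 stuck-at-1}.
Test 2 (A=1, B=1, C=0, D=1): fault-free M1=0, M2=1, M3=0, M4=0 → 0; observed 0. Eliminates M3 stuck-at-1, M4 stuck-at-1.
Only M1 stuck-at-0 is consistent with every test.

M1 stuck-at-0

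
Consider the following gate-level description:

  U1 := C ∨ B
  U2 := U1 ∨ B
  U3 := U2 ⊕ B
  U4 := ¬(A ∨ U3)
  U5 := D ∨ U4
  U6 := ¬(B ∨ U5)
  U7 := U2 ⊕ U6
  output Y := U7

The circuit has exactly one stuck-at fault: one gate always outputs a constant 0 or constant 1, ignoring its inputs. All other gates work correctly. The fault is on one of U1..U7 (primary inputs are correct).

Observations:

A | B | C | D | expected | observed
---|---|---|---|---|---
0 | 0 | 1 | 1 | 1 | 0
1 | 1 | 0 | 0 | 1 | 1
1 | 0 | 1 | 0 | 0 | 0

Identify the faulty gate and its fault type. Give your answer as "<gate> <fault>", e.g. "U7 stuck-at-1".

Fault-free values for test 1 (A=0, B=0, C=1, D=1): U1=1, U2=1, U3=1, U4=0, U5=1, U6=0, U7=1, giving Y=1. Observed 0.
Test 1: faults giving observed 0 are {U1 stuck-at-0, U2 stuck-at-0, U5 stuck-at-0, U6 stuck-at-1, U7 stuck-at-0}.
Test 2 (A=1, B=1, C=0, D=0): fault-free U1=1, U2=1, U3=0, U4=0, U5=0, U6=0, U7=1 → 1; observed 1. Eliminates U2 stuck-at-0, U6 stuck-at-1, U7 stuck-at-0.
Test 3 (A=1, B=0, C=1, D=0): fault-free U1=1, U2=1, U3=1, U4=0, U5=0, U6=1, U7=0 → 0; observed 0. Eliminates U1 stuck-at-0.
Only U5 stuck-at-0 is consistent with every test.

U5 stuck-at-0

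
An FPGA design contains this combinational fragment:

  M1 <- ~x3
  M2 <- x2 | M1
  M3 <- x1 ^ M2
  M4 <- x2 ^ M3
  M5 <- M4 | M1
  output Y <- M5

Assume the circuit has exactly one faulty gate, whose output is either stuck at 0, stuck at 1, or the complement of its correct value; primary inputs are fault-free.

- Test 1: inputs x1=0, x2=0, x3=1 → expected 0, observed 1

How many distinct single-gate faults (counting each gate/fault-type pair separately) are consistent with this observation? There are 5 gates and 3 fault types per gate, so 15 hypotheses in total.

Fault-free: M1=0, M2=0, M3=0, M4=0, M5=0 → 0. Observed 1.
  M1: stuck-at-1, inverted output ✓; others ✗
  M2: stuck-at-1, inverted output ✓; others ✗
  M3: stuck-at-1, inverted output ✓; others ✗
  M4: stuck-at-1, inverted output ✓; others ✗
  M5: stuck-at-1, inverted output ✓; others ✗
Consistent faults: {M1 stuck-at-1, M1 inverted output, M2 stuck-at-1, M2 inverted output, M3 stuck-at-1, M3 inverted output, M4 stuck-at-1, M4 inverted output, M5 stuck-at-1, M5 inverted output} — 10 in all.

10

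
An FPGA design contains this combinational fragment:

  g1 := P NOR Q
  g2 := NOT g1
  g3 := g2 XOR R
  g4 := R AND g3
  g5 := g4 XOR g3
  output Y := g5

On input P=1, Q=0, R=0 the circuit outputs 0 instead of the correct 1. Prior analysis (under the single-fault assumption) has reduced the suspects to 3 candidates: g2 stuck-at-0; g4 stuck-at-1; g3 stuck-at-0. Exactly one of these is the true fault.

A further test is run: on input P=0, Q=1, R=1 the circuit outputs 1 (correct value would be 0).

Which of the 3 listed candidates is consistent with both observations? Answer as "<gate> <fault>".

Evaluate each candidate on input P=0, Q=1, R=1:
  g2 stuck-at-0: g1=0, g2=0 [stuck-at-0], g3=1, g4=1, g5=0 → 0 — eliminated
  g4 stuck-at-1: g1=0, g2=1, g3=0, g4=1 [stuck-at-1], g5=1 → 1 — matches
  g3 stuck-at-0: g1=0, g2=1, g3=0 [stuck-at-0], g4=0, g5=0 → 0 — eliminated
Only g4 stuck-at-1 reproduces the observed 1.

g4 stuck-at-1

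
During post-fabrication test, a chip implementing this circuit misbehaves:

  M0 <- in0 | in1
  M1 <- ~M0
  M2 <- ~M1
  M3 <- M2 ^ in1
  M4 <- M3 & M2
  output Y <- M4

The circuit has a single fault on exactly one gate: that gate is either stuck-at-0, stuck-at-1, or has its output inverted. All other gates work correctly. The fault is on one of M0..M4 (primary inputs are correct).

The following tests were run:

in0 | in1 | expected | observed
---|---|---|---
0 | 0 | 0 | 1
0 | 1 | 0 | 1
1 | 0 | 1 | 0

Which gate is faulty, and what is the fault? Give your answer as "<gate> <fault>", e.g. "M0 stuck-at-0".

Fault-free values for test 1 (in0=0, in1=0): M0=0, M1=1, M2=0, M3=0, M4=0, giving Y=0. Observed 1.
Test 1: faults giving observed 1 are {M0 stuck-at-1, M0 inverted output, M1 stuck-at-0, M1 inverted output, M2 stuck-at-1, M2 inverted output, M4 stuck-at-1, M4 inverted output}.
Test 2 (in0=0, in1=1): fault-free M0=1, M1=0, M2=1, M3=0, M4=0 → 0; observed 1. Eliminates M0 stuck-at-1, M0 inverted output, M1 stuck-at-0, M1 inverted output, M2 stuck-at-1, M2 inverted output.
Test 3 (in0=1, in1=0): fault-free M0=1, M1=0, M2=1, M3=1, M4=1 → 1; observed 0. Eliminates M4 stuck-at-1.
Only M4 inverted output is consistent with every test.

M4 inverted output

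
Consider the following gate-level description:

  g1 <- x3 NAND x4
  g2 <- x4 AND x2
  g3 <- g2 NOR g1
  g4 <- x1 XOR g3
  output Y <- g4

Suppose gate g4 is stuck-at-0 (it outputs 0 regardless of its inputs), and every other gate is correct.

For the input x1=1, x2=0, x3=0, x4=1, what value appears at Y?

0

Propagate with g4 forced: g1=1, g2=0, g3=0, g4=0 [stuck-at-0].
So Y = 0. (Without the fault it would be 1.)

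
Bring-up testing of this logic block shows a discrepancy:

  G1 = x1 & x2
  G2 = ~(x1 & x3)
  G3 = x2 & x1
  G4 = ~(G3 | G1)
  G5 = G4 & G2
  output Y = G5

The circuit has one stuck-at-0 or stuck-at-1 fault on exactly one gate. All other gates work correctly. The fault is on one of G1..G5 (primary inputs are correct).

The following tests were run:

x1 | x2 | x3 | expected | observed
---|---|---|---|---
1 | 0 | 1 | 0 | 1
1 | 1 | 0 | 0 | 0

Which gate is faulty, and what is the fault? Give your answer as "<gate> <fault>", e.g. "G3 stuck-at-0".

Fault-free values for test 1 (x1=1, x2=0, x3=1): G1=0, G2=0, G3=0, G4=1, G5=0, giving Y=0. Observed 1.
Test 1: faults giving observed 1 are {G2 stuck-at-1, G5 stuck-at-1}.
Test 2 (x1=1, x2=1, x3=0): fault-free G1=1, G2=1, G3=1, G4=0, G5=0 → 0; observed 0. Eliminates G5 stuck-at-1.
Only G2 stuck-at-1 is consistent with every test.

G2 stuck-at-1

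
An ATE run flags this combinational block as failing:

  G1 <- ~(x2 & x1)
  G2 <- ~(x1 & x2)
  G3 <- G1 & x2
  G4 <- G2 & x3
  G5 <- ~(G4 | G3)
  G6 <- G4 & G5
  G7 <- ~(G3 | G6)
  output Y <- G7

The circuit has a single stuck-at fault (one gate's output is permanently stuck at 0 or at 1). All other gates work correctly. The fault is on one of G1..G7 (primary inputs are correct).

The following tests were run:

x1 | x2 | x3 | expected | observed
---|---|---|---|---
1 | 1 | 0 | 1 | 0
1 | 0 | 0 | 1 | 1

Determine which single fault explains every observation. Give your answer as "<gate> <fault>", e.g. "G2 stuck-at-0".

G1 stuck-at-1

Fault-free values for test 1 (x1=1, x2=1, x3=0): G1=0, G2=0, G3=0, G4=0, G5=1, G6=0, G7=1, giving Y=1. Observed 0.
Test 1: faults giving observed 0 are {G1 stuck-at-1, G3 stuck-at-1, G6 stuck-at-1, G7 stuck-at-0}.
Test 2 (x1=1, x2=0, x3=0): fault-free G1=1, G2=1, G3=0, G4=0, G5=1, G6=0, G7=1 → 1; observed 1. Eliminates G3 stuck-at-1, G6 stuck-at-1, G7 stuck-at-0.
Only G1 stuck-at-1 is consistent with every test.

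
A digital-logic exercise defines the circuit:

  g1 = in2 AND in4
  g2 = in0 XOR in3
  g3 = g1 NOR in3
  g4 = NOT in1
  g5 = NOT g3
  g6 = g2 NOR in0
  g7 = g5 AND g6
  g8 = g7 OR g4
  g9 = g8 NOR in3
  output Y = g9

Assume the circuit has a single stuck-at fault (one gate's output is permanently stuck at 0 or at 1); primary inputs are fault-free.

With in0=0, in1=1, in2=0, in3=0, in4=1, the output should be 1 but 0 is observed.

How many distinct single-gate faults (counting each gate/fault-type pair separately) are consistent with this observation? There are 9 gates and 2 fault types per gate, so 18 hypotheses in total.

Fault-free: g1=0, g2=0, g3=1, g4=0, g5=0, g6=1, g7=0, g8=0, g9=1 → 1. Observed 0.
  g1: stuck-at-1 ✓; others ✗
  g2: none of the 2 fault types match ✗
  g3: stuck-at-0 ✓; others ✗
  g4: stuck-at-1 ✓; others ✗
  g5: stuck-at-1 ✓; others ✗
  g6: none of the 2 fault types match ✗
  g7: stuck-at-1 ✓; others ✗
  g8: stuck-at-1 ✓; others ✗
  g9: stuck-at-0 ✓; others ✗
Consistent faults: {g1 stuck-at-1, g3 stuck-at-0, g4 stuck-at-1, g5 stuck-at-1, g7 stuck-at-1, g8 stuck-at-1, g9 stuck-at-0} — 7 in all.

7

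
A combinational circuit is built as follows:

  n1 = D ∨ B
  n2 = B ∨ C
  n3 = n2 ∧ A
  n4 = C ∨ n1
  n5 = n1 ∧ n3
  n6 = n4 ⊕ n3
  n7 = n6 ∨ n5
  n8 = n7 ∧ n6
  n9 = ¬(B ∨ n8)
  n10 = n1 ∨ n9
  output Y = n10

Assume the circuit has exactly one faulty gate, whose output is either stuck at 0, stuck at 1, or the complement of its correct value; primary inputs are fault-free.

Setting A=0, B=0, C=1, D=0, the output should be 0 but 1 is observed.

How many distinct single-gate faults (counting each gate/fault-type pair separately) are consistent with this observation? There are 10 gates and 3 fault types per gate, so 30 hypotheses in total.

Fault-free: n1=0, n2=1, n3=0, n4=1, n5=0, n6=1, n7=1, n8=1, n9=0, n10=0 → 0. Observed 1.
  n1: stuck-at-1, inverted output ✓; others ✗
  n2: none of the 3 fault types match ✗
  n3: stuck-at-1, inverted output ✓; others ✗
  n4: stuck-at-0, inverted output ✓; others ✗
  n5: none of the 3 fault types match ✗
  n6: stuck-at-0, inverted output ✓; others ✗
  n7: stuck-at-0, inverted output ✓; others ✗
  n8: stuck-at-0, inverted output ✓; others ✗
  n9: stuck-at-1, inverted output ✓; others ✗
  n10: stuck-at-1, inverted output ✓; others ✗
Consistent faults: {n1 stuck-at-1, n1 inverted output, n3 stuck-at-1, n3 inverted output, n4 stuck-at-0, n4 inverted output, n6 stuck-at-0, n6 inverted output, n7 stuck-at-0, n7 inverted output, n8 stuck-at-0, n8 inverted output, n9 stuck-at-1, n9 inverted output, n10 stuck-at-1, n10 inverted output} — 16 in all.

16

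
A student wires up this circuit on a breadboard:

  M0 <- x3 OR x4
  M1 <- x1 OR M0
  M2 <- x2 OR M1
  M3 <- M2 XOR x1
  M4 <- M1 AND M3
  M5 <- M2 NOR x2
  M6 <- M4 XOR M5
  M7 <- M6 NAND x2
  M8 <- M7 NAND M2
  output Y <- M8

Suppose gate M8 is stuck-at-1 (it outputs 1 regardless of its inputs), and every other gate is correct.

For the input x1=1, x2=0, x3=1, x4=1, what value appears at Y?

Propagate with M8 forced: M0=1, M1=1, M2=1, M3=0, M4=0, M5=0, M6=0, M7=1, M8=1 [stuck-at-1].
So Y = 1. (Without the fault it would be 0.)

1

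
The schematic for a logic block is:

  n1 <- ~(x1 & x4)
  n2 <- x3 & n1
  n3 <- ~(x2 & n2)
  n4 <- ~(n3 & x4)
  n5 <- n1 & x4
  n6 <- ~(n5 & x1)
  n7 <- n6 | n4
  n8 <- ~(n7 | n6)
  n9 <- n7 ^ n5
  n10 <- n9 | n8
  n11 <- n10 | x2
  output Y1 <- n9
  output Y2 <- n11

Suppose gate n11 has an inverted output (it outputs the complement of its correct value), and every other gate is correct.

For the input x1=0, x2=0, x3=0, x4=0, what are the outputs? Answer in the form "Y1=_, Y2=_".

Propagate with n11 forced: n1=1, n2=0, n3=1, n4=1, n5=0, n6=1, n7=1, n8=0, n9=1, n10=1, n11=0 [inverted output].
So the outputs are Y1=1, Y2=0. (Without the fault they would be Y1=1, Y2=1.)

Y1=1, Y2=0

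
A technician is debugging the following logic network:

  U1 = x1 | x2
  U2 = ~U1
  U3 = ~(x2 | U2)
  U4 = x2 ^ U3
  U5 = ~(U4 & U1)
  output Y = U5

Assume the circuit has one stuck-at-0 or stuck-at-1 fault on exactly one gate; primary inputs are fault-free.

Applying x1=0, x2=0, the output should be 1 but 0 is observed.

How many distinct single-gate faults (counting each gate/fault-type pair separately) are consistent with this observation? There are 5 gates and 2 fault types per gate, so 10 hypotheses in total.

2

Fault-free: U1=0, U2=1, U3=0, U4=0, U5=1 → 1. Observed 0.
  U1 stuck-at-0: output 1 ✗
  U1 stuck-at-1: output 0 ✓
  U2 stuck-at-0: output 1 ✗
  U2 stuck-at-1: output 1 ✗
  U3 stuck-at-0: output 1 ✗
  U3 stuck-at-1: output 1 ✗
  U4 stuck-at-0: output 1 ✗
  U4 stuck-at-1: output 1 ✗
  U5 stuck-at-0: output 0 ✓
  U5 stuck-at-1: output 1 ✗
Consistent faults: {U1 stuck-at-1, U5 stuck-at-0} — 2 in all.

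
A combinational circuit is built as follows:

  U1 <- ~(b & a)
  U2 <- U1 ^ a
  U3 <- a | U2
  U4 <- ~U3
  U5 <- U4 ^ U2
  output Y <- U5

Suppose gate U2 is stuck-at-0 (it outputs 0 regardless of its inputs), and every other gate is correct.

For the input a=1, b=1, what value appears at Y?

Propagate with U2 forced: U1=0, U2=0 [stuck-at-0], U3=1, U4=0, U5=0.
So Y = 0. (Without the fault it would be 1.)

0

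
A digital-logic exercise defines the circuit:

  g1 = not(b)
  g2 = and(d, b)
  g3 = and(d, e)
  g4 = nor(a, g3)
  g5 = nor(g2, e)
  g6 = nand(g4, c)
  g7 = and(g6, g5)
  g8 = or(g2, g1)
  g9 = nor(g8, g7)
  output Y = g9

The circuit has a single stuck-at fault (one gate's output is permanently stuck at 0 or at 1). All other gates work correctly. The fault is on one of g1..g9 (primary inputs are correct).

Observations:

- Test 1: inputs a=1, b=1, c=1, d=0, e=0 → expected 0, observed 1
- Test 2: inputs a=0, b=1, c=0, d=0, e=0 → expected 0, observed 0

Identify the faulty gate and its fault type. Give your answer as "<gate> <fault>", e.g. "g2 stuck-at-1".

Fault-free values for test 1 (a=1, b=1, c=1, d=0, e=0): g1=0, g2=0, g3=0, g4=0, g5=1, g6=1, g7=1, g8=0, g9=0, giving Y=0. Observed 1.
Test 1: faults giving observed 1 are {g4 stuck-at-1, g5 stuck-at-0, g6 stuck-at-0, g7 stuck-at-0, g9 stuck-at-1}.
Test 2 (a=0, b=1, c=0, d=0, e=0): fault-free g1=0, g2=0, g3=0, g4=1, g5=1, g6=1, g7=1, g8=0, g9=0 → 0; observed 0. Eliminates g5 stuck-at-0, g6 stuck-at-0, g7 stuck-at-0, g9 stuck-at-1.
Only g4 stuck-at-1 is consistent with every test.

g4 stuck-at-1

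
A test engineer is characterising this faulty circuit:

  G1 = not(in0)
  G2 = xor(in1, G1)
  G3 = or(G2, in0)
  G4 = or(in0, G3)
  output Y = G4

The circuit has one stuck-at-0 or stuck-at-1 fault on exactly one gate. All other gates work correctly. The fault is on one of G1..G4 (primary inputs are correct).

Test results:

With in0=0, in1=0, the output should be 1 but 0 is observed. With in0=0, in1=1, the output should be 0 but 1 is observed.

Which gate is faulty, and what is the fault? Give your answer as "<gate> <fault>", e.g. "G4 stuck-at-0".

G1 stuck-at-0

Fault-free values for test 1 (in0=0, in1=0): G1=1, G2=1, G3=1, G4=1, giving Y=1. Observed 0.
Test 1: faults giving observed 0 are {G1 stuck-at-0, G2 stuck-at-0, G3 stuck-at-0, G4 stuck-at-0}.
Test 2 (in0=0, in1=1): fault-free G1=1, G2=0, G3=0, G4=0 → 0; observed 1. Eliminates G2 stuck-at-0, G3 stuck-at-0, G4 stuck-at-0.
Only G1 stuck-at-0 is consistent with every test.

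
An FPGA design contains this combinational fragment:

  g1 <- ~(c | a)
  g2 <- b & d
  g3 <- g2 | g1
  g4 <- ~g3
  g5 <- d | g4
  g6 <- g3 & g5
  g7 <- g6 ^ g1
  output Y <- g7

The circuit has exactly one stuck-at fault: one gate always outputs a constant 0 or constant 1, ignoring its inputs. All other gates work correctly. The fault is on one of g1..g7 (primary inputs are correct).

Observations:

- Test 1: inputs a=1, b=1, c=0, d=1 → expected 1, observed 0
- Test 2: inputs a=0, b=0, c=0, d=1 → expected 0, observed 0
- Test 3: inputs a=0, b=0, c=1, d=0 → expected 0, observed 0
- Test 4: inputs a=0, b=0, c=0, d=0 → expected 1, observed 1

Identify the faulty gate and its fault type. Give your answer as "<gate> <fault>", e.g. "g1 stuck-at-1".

Fault-free values for test 1 (a=1, b=1, c=0, d=1): g1=0, g2=1, g3=1, g4=0, g5=1, g6=1, g7=1, giving Y=1. Observed 0.
Test 1: faults giving observed 0 are {g1 stuck-at-1, g2 stuck-at-0, g3 stuck-at-0, g5 stuck-at-0, g6 stuck-at-0, g7 stuck-at-0}.
Test 2 (a=0, b=0, c=0, d=1): fault-free g1=1, g2=0, g3=1, g4=0, g5=1, g6=1, g7=0 → 0; observed 0. Eliminates g3 stuck-at-0, g5 stuck-at-0, g6 stuck-at-0.
Test 3 (a=0, b=0, c=1, d=0): fault-free g1=0, g2=0, g3=0, g4=1, g5=1, g6=0, g7=0 → 0; observed 0. Eliminates g1 stuck-at-1.
Test 4 (a=0, b=0, c=0, d=0): fault-free g1=1, g2=0, g3=1, g4=0, g5=0, g6=0, g7=1 → 1; observed 1. Eliminates g7 stuck-at-0.
Only g2 stuck-at-0 is consistent with every test.

g2 stuck-at-0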